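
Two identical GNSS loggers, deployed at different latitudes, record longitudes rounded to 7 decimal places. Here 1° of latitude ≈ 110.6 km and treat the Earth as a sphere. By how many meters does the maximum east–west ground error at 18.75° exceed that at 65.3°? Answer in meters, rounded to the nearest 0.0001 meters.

0.0029 meters

Rounding to 7 decimal places leaves the longitude within ±5e-08° of the true value.
Error at 18.75° = 5e-08° × 110600 × cos 18.75° ≈ 0.00553 × 0.9469 = 0.0052365 m.
Error at 65.3° = 5e-08° × 110600 × cos 65.3° ≈ 0.00553 × 0.4179 = 0.0023108 m.
Difference: 0.0052365 − 0.0023108 = 0.0029257 m.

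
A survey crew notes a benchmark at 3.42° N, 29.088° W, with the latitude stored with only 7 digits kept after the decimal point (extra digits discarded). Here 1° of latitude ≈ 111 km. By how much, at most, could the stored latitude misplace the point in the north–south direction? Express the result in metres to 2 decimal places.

0.01 metres

Truncating at 7 decimal places can drop up to a full unit in the last place, so the latitude may be off by as much as 1e-07°.
Along the meridian that is 1e-07° × 111000 m/° = 0.0111 m.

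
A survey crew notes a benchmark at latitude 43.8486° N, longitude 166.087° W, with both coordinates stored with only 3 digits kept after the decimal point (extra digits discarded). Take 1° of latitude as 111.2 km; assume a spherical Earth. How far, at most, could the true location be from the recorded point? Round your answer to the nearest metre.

137 metres

Truncating at 3 decimal places can drop up to a full unit in the last place, so each coordinate may be off by as much as 0.001°.
Latitude error → 0.001 × 111200 = 111.2 m along the meridian.
Longitude error → 0.001 × 111200 × cos 43.8486° = 0.001 × 111200 × 0.7212 ≈ 80.1944 m.
The two errors are perpendicular, so the maximum displacement is √(111.2² + 80.1944²) ≈ 137.101 m.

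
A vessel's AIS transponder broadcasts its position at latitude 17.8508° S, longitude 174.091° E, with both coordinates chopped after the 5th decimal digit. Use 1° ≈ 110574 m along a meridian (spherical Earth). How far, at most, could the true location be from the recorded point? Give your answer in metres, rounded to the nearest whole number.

2 metres

Truncating at 5 decimal places can drop up to a full unit in the last place, so each coordinate may be off by as much as 1e-05°.
N–S: 1e-05° × 110574 m/° = 1.10574 m.
East–west component at 17.8508°: 1e-05° × 110574 × cos 17.8508° ≈ 1e-05 × 105251 ≈ 1.05251 m.
The two errors are perpendicular, so the maximum displacement is √(1.10574² + 1.05251²) ≈ 1.52658 m.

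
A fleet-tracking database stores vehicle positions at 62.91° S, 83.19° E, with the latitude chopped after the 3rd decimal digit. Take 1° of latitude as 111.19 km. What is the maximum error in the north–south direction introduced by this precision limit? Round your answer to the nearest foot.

Truncating at 3 decimal places can drop up to a full unit in the last place, so the latitude may be off by as much as 0.001°.
Along the meridian that is 0.001° × 111190 m/° = 111.19 m.
Converting: 111.19 m × 3.2808 ft/m ≈ 364.8 ft.

365 feet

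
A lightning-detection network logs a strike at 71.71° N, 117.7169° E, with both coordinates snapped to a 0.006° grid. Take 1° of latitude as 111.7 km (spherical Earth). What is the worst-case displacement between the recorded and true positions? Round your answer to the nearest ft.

1152 ft

With a 0.006° grid the true value lies within half a step, ±0.006°/2 = ±0.003°, of the stored one.
Latitude error → 0.003 × 111700 = 335.1 m along the meridian.
Longitude error → 0.003 × 111700 × cos 71.71° = 0.003 × 111700 × 0.3138 ≈ 105.163 m.
The two errors are perpendicular, so the maximum displacement is √(335.1² + 105.163²) ≈ 351.214 m.
In feet: 351.214 m ÷ 0.3048 ≈ 1152.3 ft.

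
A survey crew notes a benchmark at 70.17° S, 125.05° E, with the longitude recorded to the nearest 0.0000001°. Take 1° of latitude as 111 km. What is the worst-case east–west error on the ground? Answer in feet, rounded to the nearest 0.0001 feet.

Rounding to 7 decimal places leaves the longitude within ±5e-08° of the true value.
Parallels shrink by cos φ, so at 70.17° a degree of longitude is 111000 × 0.3392 ≈ 37654.6 m.
So at most 5e-08° × 37654.6 ≈ 0.00188273 m east–west.
In feet: 0.00188273 m ÷ 0.3048 ≈ 0.0061769 ft.

0.0062 feet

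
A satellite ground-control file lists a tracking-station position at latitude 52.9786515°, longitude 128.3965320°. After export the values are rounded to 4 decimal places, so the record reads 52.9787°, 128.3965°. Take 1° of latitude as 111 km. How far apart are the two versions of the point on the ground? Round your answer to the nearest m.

6 m

The latitude changed by -0.0000485° and the longitude by +0.0000320°.
North–south shift: -0.0000485 × 111000 = -5.3835 m.
E–W at 52.9787°: 0.0000320° × 111000 × cos 52.9787° = 0.0000320 × 111000 × 0.6021 ≈ 2.1387 m.
Hypotenuse of the two orthogonal shifts: √(5.3835² + 2.1387²) = 5.79276 m.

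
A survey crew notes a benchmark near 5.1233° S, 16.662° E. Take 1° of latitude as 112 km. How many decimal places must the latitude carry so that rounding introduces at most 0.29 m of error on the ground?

6 decimal places

One degree of latitude covers 112000 m.
Rounding to N decimal places gives at most 0.5 × 10⁻ᴺ degrees of error, i.e. 0.5 × 10⁻ᴺ × 112000 m.
Setting 56000 × 10⁻ᴺ ≤ 0.29 gives 10ᴺ ≥ 1.931e+05, i.e. N ≥ 5.29.
N = 5 would give 0.56 m (too coarse); N = 6 gives 0.056 m ≤ 0.29 m.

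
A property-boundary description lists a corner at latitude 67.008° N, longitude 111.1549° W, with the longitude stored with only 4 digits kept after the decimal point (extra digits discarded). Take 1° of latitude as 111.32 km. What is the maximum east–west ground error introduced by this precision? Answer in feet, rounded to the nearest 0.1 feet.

14.3 feet

Truncating at 4 decimal places can drop up to a full unit in the last place, so the longitude may be off by as much as 0.0001°.
Parallels shrink by cos φ, so at 67.008° a degree of longitude is 111320 × 0.3906 ≈ 43481.9 m.
Maximum E–W displacement: 0.0001 × 43481.9 = 4.34819 m.
In feet: 4.34819 m ÷ 0.3048 ≈ 14.266 ft.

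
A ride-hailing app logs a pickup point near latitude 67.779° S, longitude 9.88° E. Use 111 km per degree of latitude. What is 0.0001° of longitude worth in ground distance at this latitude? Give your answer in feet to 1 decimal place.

13.8 feet

One degree of longitude here spans 111000 × cos 67.779° = 111000 × 0.3782 ≈ 41978 m; 0.0001° of that is 4.1978 m.
In feet: 4.1978 m ÷ 0.3048 ≈ 13.772 ft.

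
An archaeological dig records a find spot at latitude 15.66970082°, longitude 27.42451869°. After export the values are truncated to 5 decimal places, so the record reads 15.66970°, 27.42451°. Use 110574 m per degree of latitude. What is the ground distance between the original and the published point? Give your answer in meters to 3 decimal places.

0.930 meters

Δlat = 15.66970082 − 15.66970 = +0.00000082°; Δlon = 27.42451869 − 27.42451 = +0.00000869°.
North–south shift: 0.00000082 × 110574 = 0.0906707 m.
E–W at 15.6697°: 0.00000869° × 110574 × cos 15.6697° = 0.00000869 × 110574 × 0.9628 ≈ 0.925176 m.
Combined displacement = (0.0906707² + 0.925176²)^½ ≈ 0.929609 m.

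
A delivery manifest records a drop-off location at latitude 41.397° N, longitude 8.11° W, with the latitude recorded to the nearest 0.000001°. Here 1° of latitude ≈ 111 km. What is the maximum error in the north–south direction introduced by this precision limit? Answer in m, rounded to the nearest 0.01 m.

0.06 m

Rounding to 6 decimal places leaves the latitude within ±5e-07° of the true value.
North–south distance: 5e-07° × 111000 m/° = 0.0555 m.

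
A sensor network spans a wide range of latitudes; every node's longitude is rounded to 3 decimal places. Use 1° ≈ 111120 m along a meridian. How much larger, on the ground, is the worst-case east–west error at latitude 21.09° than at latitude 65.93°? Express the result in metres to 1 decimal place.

29.2 metres

Rounding to 3 decimal places leaves the longitude within ±0.0005° of the true value.
Error at 21.09° = 0.0005° × 111120 × cos 21.09° ≈ 55.56 × 0.9330 = 51.838 m.
At 65.93°: 0.0005° × 111120 × cos 65.93° = 0.0005 × 111120 × 0.4079 ≈ 22.66 m.
So the lower-latitude error exceeds the higher by 51.838 − 22.66 = 29.178 m.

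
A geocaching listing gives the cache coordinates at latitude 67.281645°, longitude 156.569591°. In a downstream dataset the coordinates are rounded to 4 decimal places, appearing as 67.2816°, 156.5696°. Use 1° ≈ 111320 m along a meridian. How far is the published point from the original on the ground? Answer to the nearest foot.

The latitude changed by +0.000045° and the longitude by -0.000009°.
North–south shift: 0.000045 × 111320 = 5.0094 m.
East–west at this latitude: -0.000009° × 111320 × cos 67.2816° ≈ -0.000009 × 42992 = -0.386928 m.
Hypotenuse of the two orthogonal shifts: √(5.0094² + 0.386928²) = 5.02432 m.
In feet: 5.02432 m ÷ 0.3048 ≈ 16.484 ft.

16 feet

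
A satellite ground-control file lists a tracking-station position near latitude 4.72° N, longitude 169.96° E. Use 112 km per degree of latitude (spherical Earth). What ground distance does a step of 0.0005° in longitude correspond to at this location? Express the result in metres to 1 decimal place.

55.8 metres

At 4.72° a degree of longitude is 112000 × cos 4.72° ≈ 111620 m, so 0.0005° corresponds to 55.8101 m.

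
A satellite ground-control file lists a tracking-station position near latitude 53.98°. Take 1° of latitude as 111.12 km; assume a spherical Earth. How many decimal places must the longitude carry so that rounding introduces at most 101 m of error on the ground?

At 53.98° one degree of longitude covers 111120 × cos 53.98° ≈ 111120 × 0.5881 ≈ 65346.1 m.
N decimal places → at most half a unit in the last place, 0.5 × 10⁻ᴺ° = 65346.1/2 × 10⁻ᴺ m.
Setting 32673 × 10⁻ᴺ ≤ 101 gives 10ᴺ ≥ 323.5, i.e. N ≥ 2.51.
At 2 places the error can reach 327 m, but 3 places keeps it to 32.7 m.

3 decimal places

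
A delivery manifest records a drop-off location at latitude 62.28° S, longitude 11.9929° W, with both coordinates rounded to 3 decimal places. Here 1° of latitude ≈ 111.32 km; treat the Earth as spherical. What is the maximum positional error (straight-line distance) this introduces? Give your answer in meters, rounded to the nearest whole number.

61 meters

Rounding to 3 decimal places leaves each coordinate within ±0.0005° of the true value.
North–south component: 0.0005° × 111320 = 55.66 m.
Longitude error → 0.0005 × 111320 × cos 62.28° = 0.0005 × 111320 × 0.4652 ≈ 25.8903 m.
The two errors are perpendicular, so the maximum displacement is √(55.66² + 25.8903²) ≈ 61.3868 m.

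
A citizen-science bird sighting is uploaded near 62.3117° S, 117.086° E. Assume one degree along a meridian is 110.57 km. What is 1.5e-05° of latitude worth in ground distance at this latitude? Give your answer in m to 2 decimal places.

1.5e-05° × 110570 m/° = 1.65855 m.

1.66 m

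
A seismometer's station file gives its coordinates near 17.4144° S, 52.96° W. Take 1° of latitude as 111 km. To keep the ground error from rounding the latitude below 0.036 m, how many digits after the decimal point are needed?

7 decimal places

One degree of latitude covers 111000 m.
Rounding to N decimal places gives at most 0.5 × 10⁻ᴺ degrees of error, i.e. 0.5 × 10⁻ᴺ × 111000 m.
Need 0.5 × 111000 × 10⁻ᴺ ≤ 0.036 → 10⁻ᴺ ≤ 6.486e-07, so N ≥ 6.19.
At 6 places the error can reach 0.0555 m, but 7 places keeps it to 0.00555 m.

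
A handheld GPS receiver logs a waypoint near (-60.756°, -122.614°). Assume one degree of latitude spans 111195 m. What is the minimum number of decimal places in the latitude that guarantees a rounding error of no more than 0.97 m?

5

One degree of latitude covers 111195 m.
Rounding to N decimal places gives at most 0.5 × 10⁻ᴺ degrees of error, i.e. 0.5 × 10⁻ᴺ × 111195 m.
Need 0.5 × 111195 × 10⁻ᴺ ≤ 0.97 → 10⁻ᴺ ≤ 1.745e-05, so N ≥ 4.76.
N = 4 would give 5.56 m (too coarse); N = 5 gives 0.556 m ≤ 0.97 m.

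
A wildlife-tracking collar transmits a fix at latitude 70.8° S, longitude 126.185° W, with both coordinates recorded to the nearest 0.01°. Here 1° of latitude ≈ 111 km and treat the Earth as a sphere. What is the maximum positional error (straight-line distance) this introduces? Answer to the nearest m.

Rounding to 2 decimal places leaves each coordinate within ±0.005° of the true value.
N–S: 0.005° × 111000 m/° = 555 m.
Longitude error → 0.005 × 111000 × cos 70.8° = 0.005 × 111000 × 0.3289 ≈ 182.521 m.
Combining orthogonally: (555² + 182.521²)^½ ≈ 584.242 m.

584 m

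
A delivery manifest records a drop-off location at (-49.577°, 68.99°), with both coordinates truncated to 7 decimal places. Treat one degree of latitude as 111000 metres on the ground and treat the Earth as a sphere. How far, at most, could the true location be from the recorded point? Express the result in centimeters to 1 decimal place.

Truncating at 7 decimal places can drop up to a full unit in the last place, so each coordinate may be off by as much as 1e-07°.
North–south component: 1e-07° × 111000 = 0.0111 m.
East–west component at 49.577°: 1e-07° × 111000 × cos 49.577° ≈ 1e-07 × 71975.2 ≈ 0.00719752 m.
Combining orthogonally: (0.0111² + 0.00719752²)^½ ≈ 0.0132293 m.
That is 0.0132293 m = 1.3229 cm.

1.3 centimeters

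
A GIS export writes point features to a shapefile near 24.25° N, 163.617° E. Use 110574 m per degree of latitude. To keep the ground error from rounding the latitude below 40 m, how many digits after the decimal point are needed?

One degree of latitude covers 110574 m.
N decimal places → at most half a unit in the last place, 0.5 × 10⁻ᴺ° = 110574/2 × 10⁻ᴺ m.
Setting 55287 × 10⁻ᴺ ≤ 40 gives 10ᴺ ≥ 1382, i.e. N ≥ 3.14.
So 4 decimal places suffice (5.53 m); 3 would allow up to 55.3 m.

4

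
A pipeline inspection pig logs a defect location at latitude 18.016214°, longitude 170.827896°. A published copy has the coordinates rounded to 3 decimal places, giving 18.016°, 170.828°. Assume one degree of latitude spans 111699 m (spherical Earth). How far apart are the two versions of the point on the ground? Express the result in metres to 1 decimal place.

26.3 metres

Δlat = 18.016214 − 18.016 = +0.000214°; Δlon = 170.827896 − 170.828 = -0.000104°.
North–south shift: 0.000214 × 111699 = 23.9036 m.
E–W at 18.016°: -0.000104° × 111699 × cos 18.016° = -0.000104 × 111699 × 0.9510 ≈ -11.0471 m.
Distance: √(23.9036² + 11.0471²) ≈ 26.3329 m.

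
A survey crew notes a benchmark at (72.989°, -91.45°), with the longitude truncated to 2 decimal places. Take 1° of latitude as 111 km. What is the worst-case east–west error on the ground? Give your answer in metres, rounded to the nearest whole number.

Truncating at 2 decimal places can drop up to a full unit in the last place, so the longitude may be off by as much as 0.01°.
Parallels shrink by cos φ, so at 72.989° a degree of longitude is 111000 × 0.2926 ≈ 32473.6 m.
So at most 0.01° × 32473.6 ≈ 324.736 m east–west.

325 metres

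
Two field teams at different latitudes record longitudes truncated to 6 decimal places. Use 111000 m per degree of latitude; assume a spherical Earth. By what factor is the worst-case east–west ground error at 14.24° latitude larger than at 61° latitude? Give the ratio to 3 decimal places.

Truncating at 6 decimal places can drop up to a full unit in the last place, so the longitude may be off by as much as 1e-06°.
Error at 14.24° = 1e-06° × 111000 × cos 14.24° ≈ 0.111 × 0.9693 = 0.10759 m.
At 61°: 1e-06° × 111000 × cos 61° = 1e-06 × 111000 × 0.4848 ≈ 0.053814 m.
The ratio reduces to cos 14.24° / cos 61° = 0.9693/0.4848 ≈ 1.9993.

1.999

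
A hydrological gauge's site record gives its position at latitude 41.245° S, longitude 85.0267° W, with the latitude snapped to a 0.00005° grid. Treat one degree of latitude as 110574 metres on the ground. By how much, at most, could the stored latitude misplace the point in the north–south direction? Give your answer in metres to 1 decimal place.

With a 0.00005° grid the true value lies within half a step, ±0.00005°/2 = ±2.5e-05°, of the stored one.
Along the meridian that is 2.5e-05° × 110574 m/° = 2.76435 m.

2.8 metres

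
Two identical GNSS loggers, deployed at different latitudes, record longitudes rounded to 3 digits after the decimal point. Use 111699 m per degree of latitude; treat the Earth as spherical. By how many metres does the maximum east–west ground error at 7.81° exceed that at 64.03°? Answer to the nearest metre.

Rounding to 3 decimal places leaves the longitude within ±0.0005° of the true value.
At 7.81°: 0.0005° × 111699 × cos 7.81° = 0.0005 × 111699 × 0.9907 ≈ 55.331 m.
At 64.03°: 0.0005° × 111699 × cos 64.03° = 0.0005 × 111699 × 0.4379 ≈ 24.457 m.
So the lower-latitude error exceeds the higher by 55.331 − 24.457 = 30.875 m.

31 metres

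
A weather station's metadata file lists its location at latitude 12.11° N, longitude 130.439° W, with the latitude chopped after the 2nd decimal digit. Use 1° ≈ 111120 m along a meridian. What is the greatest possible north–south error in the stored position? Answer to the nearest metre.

Truncating at 2 decimal places can drop up to a full unit in the last place, so the latitude may be off by as much as 0.01°.
North–south distance: 0.01° × 111120 m/° = 1111.2 m.

1111 metres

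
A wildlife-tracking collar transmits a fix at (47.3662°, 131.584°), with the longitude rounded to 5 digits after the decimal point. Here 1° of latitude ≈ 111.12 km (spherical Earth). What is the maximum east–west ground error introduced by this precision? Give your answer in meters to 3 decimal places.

0.376 meters

Rounding to 5 decimal places leaves the longitude within ±5e-06° of the true value.
One degree of longitude at 47.3662° is 111120 × cos 47.3662° ≈ 111120 × 0.6773 = 75262.7 m.
Maximum E–W displacement: 5e-06 × 75262.7 = 0.376313 m.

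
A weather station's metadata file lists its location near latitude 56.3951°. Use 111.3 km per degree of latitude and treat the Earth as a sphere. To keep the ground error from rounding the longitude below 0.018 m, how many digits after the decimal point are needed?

7

At 56.3951° one degree of longitude covers 111300 × cos 56.3951° ≈ 111300 × 0.5535 ≈ 61600.4 m.
With N decimal places the half-ulp bound is 0.5·10⁻ᴺ°, or 0.5·10⁻ᴺ × 61600.4 m on the ground.
Need 0.5 × 61600.4 × 10⁻ᴺ ≤ 0.018 → 10⁻ᴺ ≤ 5.844e-07, so N ≥ 6.23.
At 6 places the error can reach 0.0308 m, but 7 places keeps it to 0.00308 m.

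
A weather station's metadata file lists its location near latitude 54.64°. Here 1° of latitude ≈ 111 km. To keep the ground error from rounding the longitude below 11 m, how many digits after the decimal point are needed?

At 54.64° one degree of longitude covers 111000 × cos 54.64° ≈ 111000 × 0.5787 ≈ 64237 m.
N decimal places → at most half a unit in the last place, 0.5 × 10⁻ᴺ° = 64237/2 × 10⁻ᴺ m.
Need 0.5 × 64237 × 10⁻ᴺ ≤ 11 → 10⁻ᴺ ≤ 3.425e-04, so N ≥ 3.47.
At 3 places the error can reach 32.1 m, but 4 places keeps it to 3.21 m.

4 decimal places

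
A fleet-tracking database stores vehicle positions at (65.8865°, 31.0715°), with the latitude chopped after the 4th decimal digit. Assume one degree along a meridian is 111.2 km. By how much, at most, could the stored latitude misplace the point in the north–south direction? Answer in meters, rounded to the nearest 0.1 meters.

Truncating at 4 decimal places can drop up to a full unit in the last place, so the latitude may be off by as much as 0.0001°.
Along the meridian that is 0.0001° × 111200 m/° = 11.12 m.

11.1 meters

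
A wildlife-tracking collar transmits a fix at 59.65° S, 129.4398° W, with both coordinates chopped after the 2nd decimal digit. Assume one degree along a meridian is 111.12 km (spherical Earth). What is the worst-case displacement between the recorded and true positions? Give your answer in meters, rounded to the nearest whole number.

Truncating at 2 decimal places can drop up to a full unit in the last place, so each coordinate may be off by as much as 0.01°.
Latitude error → 0.01 × 111120 = 1111.2 m along the meridian.
East–west component at 59.65°: 0.01° × 111120 × cos 59.65° ≈ 0.01 × 56146.8 ≈ 561.468 m.
The two errors are perpendicular, so the maximum displacement is √(1111.2² + 561.468²) ≈ 1244.99 m.

1245 meters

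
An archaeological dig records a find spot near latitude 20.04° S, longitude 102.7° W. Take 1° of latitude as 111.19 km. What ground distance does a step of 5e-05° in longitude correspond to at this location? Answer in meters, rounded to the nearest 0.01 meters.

5.22 meters

5e-05° of longitude at 20.04° is 5e-05 × 111190 × cos 20.04° ≈ 5e-05 × 104458 = 5.22289 m.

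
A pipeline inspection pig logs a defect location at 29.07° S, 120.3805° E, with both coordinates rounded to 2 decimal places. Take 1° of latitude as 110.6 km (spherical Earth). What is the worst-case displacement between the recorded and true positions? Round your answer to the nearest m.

734 m

Rounding to 2 decimal places leaves each coordinate within ±0.005° of the true value.
N–S: 0.005° × 110600 m/° = 553 m.
East–west component at 29.07°: 0.005° × 110600 × cos 29.07° ≈ 0.005 × 96667.4 ≈ 483.337 m.
Combining orthogonally: (553² + 483.337²)^½ ≈ 734.455 m.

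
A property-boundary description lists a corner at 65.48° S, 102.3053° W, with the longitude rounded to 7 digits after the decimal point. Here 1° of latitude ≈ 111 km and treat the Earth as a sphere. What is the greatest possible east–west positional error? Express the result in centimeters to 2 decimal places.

Rounding to 7 decimal places leaves the longitude within ±5e-08° of the true value.
At latitude 65.48° a degree of longitude spans 111000 m × cos 65.48° = 111000 × 0.4150 ≈ 46066.2 m.
East–west error: 5e-08° × 46066.2 m/° ≈ 0.00230331 m.
That is 0.00230331 m = 0.23033 cm.

0.23 centimeters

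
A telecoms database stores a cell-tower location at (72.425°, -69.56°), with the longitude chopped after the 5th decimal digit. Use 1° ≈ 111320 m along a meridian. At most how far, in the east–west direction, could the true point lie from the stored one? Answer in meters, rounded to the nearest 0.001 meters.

0.336 meters

Truncating at 5 decimal places can drop up to a full unit in the last place, so the longitude may be off by as much as 1e-05°.
Parallels shrink by cos φ, so at 72.425° a degree of longitude is 111320 × 0.3020 ≈ 33613.5 m.
Maximum E–W displacement: 1e-05 × 33613.5 = 0.336135 m.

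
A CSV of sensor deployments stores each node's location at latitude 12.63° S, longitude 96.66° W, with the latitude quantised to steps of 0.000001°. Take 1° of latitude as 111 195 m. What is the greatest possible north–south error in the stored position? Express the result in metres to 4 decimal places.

With a 0.000001° grid the true value lies within half a step, ±0.000001°/2 = ±5e-07°, of the stored one.
North–south distance: 5e-07° × 111195 m/° = 0.0555975 m.

0.0556 metres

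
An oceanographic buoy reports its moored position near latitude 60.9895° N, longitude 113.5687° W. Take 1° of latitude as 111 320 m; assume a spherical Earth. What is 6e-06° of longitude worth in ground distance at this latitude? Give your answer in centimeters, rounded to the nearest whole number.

32 centimeters

One degree of longitude here spans 111320 × cos 60.9895° = 111320 × 0.4850 ≈ 53986.8 m; 6e-06° of that is 0.323921 m.
That is 0.323921 m = 32.392 cm.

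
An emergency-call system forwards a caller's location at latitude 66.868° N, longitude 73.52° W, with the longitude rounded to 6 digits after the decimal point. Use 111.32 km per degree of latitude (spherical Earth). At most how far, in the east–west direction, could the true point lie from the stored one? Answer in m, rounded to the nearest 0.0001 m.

Rounding to 6 decimal places leaves the longitude within ±5e-07° of the true value.
Parallels shrink by cos φ, so at 66.868° a degree of longitude is 111320 × 0.3929 ≈ 43732.1 m.
So at most 5e-07° × 43732.1 ≈ 0.0218661 m east–west.

0.0219 m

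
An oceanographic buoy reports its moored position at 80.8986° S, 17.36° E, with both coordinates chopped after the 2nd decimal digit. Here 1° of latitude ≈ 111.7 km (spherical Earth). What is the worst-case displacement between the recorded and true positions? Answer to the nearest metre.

1131 metres

Truncating at 2 decimal places can drop up to a full unit in the last place, so each coordinate may be off by as much as 0.01°.
N–S: 0.01° × 111700 m/° = 1117 m.
E–W at 80.8986°: 0.01° × 111700 × cos 80.8986° = 0.01 × 111700 × 0.1582 ≈ 176.69 m.
The two errors are perpendicular, so the maximum displacement is √(1117² + 176.69²) ≈ 1130.89 m.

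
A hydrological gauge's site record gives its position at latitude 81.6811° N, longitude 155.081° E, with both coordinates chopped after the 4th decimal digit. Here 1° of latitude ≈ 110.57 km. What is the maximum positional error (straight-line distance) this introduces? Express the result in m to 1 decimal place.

11.2 m

Truncating at 4 decimal places can drop up to a full unit in the last place, so each coordinate may be off by as much as 0.0001°.
North–south component: 0.0001° × 110570 = 11.057 m.
E–W at 81.6811°: 0.0001° × 110570 × cos 81.6811° = 0.0001 × 110570 × 0.1447 ≈ 1.59976 m.
The two errors are perpendicular, so the maximum displacement is √(11.057² + 1.59976²) ≈ 11.1721 m.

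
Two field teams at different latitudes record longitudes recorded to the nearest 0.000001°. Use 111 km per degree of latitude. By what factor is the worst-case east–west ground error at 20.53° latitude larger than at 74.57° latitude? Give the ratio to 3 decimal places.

3.520

Rounding to 6 decimal places leaves the longitude within ±5e-07° of the true value.
At 20.53°: 5e-07° × 111000 × cos 20.53° = 5e-07 × 111000 × 0.9365 ≈ 0.051975 m.
Error at 74.57° = 5e-07° × 111000 × cos 74.57° ≈ 0.0555 × 0.2661 = 0.014766 m.
Ratio: 0.051975 / 0.014766 = cos 20.53° / cos 74.57° ≈ 3.5198.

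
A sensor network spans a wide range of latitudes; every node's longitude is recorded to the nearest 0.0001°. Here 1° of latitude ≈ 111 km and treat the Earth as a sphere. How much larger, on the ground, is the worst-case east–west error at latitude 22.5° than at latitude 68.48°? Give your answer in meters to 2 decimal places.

3.09 meters

Rounding to 4 decimal places leaves the longitude within ±5e-05° of the true value.
At 22.5°: 5e-05° × 111000 × cos 22.5° = 5e-05 × 111000 × 0.9239 ≈ 5.1275 m.
At 68.48°: 5e-05° × 111000 × cos 68.48° = 5e-05 × 111000 × 0.3668 ≈ 2.0359 m.
So the lower-latitude error exceeds the higher by 5.1275 − 2.0359 = 3.0916 m.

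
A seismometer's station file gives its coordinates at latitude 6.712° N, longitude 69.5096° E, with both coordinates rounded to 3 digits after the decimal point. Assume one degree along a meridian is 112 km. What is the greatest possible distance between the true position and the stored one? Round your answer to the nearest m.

79 m

Rounding to 3 decimal places leaves each coordinate within ±0.0005° of the true value.
Latitude error → 0.0005 × 112000 = 56 m along the meridian.
East–west component at 6.712°: 0.0005° × 112000 × cos 6.712° ≈ 0.0005 × 111232 ≈ 55.6162 m.
Worst case both components are at the extreme and orthogonal: √(56² + 55.6162²) ≈ 78.925 m.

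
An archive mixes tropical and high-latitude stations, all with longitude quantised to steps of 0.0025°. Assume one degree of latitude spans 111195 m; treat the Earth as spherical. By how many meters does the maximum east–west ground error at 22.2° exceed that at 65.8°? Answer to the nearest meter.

72 meters

With a 0.0025° grid the true value lies within half a step, ±0.0025°/2 = ±0.00125°, of the stored one.
At 22.2°: 0.00125° × 111195 × cos 22.2° = 0.00125 × 111195 × 0.9259 ≈ 128.69 m.
Error at 65.8° = 0.00125° × 111195 × cos 65.8° ≈ 138.99 × 0.4099 = 56.977 m.
So the lower-latitude error exceeds the higher by 128.69 − 56.977 = 71.713 m.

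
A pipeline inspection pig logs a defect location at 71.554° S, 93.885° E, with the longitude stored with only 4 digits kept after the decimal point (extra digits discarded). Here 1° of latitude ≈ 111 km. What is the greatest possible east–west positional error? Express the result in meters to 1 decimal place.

Truncating at 4 decimal places can drop up to a full unit in the last place, so the longitude may be off by as much as 0.0001°.
Parallels shrink by cos φ, so at 71.554° a degree of longitude is 111000 × 0.3164 ≈ 35121.6 m.
East–west error: 0.0001° × 35121.6 m/° ≈ 3.51216 m.

3.5 meters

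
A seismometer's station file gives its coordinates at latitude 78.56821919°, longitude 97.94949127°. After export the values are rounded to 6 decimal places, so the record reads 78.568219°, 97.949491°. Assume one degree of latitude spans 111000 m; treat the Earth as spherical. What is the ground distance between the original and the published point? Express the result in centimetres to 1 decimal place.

Δlat = 78.56821919 − 78.568219 = +0.00000019°; Δlon = 97.94949127 − 97.949491 = +0.00000027°.
N–S: 0.00000019° × 111000 m/° = 0.02109 m.
E–W at 78.5682°: 0.00000027° × 111000 × cos 78.5682° = 0.00000027 × 111000 × 0.1982 ≈ 0.00594009 m.
Combined displacement = (0.02109² + 0.00594009²)^½ ≈ 0.0219106 m.
That is 0.0219106 m = 2.1911 cm.

2.2 centimetres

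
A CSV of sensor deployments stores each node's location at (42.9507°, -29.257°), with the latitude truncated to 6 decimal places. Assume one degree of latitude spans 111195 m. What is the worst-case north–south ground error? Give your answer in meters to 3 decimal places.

Truncating at 6 decimal places can drop up to a full unit in the last place, so the latitude may be off by as much as 1e-06°.
Along the meridian that is 1e-06° × 111195 m/° = 0.111195 m.

0.111 meters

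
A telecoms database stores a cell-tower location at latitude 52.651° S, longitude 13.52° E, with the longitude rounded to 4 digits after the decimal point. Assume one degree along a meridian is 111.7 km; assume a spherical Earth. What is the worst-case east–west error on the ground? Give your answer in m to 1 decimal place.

3.4 m

Rounding to 4 decimal places leaves the longitude within ±5e-05° of the true value.
One degree of longitude at 52.651° is 111700 × cos 52.651° ≈ 111700 × 0.6067 = 67764.9 m.
Maximum E–W displacement: 5e-05 × 67764.9 = 3.38824 m.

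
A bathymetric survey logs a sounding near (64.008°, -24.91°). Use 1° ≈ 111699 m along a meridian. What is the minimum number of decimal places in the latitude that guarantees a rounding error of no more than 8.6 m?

4 decimal places

One degree of latitude covers 111699 m.
With N decimal places the half-ulp bound is 0.5·10⁻ᴺ°, or 0.5·10⁻ᴺ × 111699 m on the ground.
Need 0.5 × 111699 × 10⁻ᴺ ≤ 8.6 → 10⁻ᴺ ≤ 1.540e-04, so N ≥ 3.81.
At 3 places the error can reach 55.8 m, but 4 places keeps it to 5.58 m.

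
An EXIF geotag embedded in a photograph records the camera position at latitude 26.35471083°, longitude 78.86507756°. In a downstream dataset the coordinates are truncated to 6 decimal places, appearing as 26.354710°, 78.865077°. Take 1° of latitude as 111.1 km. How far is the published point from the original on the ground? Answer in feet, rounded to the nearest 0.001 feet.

Δlat = 26.35471083 − 26.354710 = +0.00000083°; Δlon = 78.86507756 − 78.865077 = +0.00000056°.
N–S: 0.00000083° × 111100 m/° = 0.092213 m.
E–W at 26.3547°: 0.00000056° × 111100 × cos 26.3547° = 0.00000056 × 111100 × 0.8961 ≈ 0.0557495 m.
Distance: √(0.092213² + 0.0557495²) ≈ 0.107755 m.
In feet: 0.107755 m ÷ 0.3048 ≈ 0.35353 ft.

0.354 feet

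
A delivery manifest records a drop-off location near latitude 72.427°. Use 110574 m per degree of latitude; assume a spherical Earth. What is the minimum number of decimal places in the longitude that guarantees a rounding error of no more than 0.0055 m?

7 decimal places

At 72.427° one degree of longitude covers 110574 × cos 72.427° ≈ 110574 × 0.3019 ≈ 33384.6 m.
Rounding to N decimal places gives at most 0.5 × 10⁻ᴺ degrees of error, i.e. 0.5 × 10⁻ᴺ × 33384.6 m.
Setting 16692.3 × 10⁻ᴺ ≤ 0.0055 gives 10ᴺ ≥ 3.035e+06, i.e. N ≥ 6.48.
So 7 decimal places suffice (0.00167 m); 6 would allow up to 0.0167 m.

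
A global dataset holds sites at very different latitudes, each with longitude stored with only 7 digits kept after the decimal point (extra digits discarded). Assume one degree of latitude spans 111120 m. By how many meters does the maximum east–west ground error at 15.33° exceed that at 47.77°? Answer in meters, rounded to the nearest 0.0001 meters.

0.0032 meters

Truncating at 7 decimal places can drop up to a full unit in the last place, so the longitude may be off by as much as 1e-07°.
Error at 15.33° = 1e-07° × 111120 × cos 15.33° ≈ 0.011112 × 0.9644 = 0.010717 m.
At 47.77°: 1e-07° × 111120 × cos 47.77° = 1e-07 × 111120 × 0.6721 ≈ 0.0074685 m.
So the lower-latitude error exceeds the higher by 0.010717 − 0.0074685 = 0.0032482 m.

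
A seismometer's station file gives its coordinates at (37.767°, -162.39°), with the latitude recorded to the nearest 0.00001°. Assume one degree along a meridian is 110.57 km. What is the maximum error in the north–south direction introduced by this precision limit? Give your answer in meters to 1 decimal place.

Rounding to 5 decimal places leaves the latitude within ±5e-06° of the true value.
So the N–S error is at most 5e-06 × 110570 = 0.55285 m.

0.6 meters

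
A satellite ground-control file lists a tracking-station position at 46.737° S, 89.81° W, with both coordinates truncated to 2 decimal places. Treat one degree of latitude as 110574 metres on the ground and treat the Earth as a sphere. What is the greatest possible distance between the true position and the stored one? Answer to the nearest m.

Truncating at 2 decimal places can drop up to a full unit in the last place, so each coordinate may be off by as much as 0.01°.
N–S: 0.01° × 110574 m/° = 1105.74 m.
Longitude error → 0.01 × 110574 × cos 46.737° = 0.01 × 110574 × 0.6853 ≈ 757.817 m.
Combining orthogonally: (1105.74² + 757.817²)^½ ≈ 1340.5 m.

1341 m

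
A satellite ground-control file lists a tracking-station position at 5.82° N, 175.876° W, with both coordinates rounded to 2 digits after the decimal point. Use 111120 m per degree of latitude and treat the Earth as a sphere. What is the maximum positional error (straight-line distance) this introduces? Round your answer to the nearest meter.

784 meters

Rounding to 2 decimal places leaves each coordinate within ±0.005° of the true value.
Latitude error → 0.005 × 111120 = 555.6 m along the meridian.
E–W at 5.82°: 0.005° × 111120 × cos 5.82° = 0.005 × 111120 × 0.9948 ≈ 552.736 m.
The two errors are perpendicular, so the maximum displacement is √(555.6² + 552.736²) ≈ 783.715 m.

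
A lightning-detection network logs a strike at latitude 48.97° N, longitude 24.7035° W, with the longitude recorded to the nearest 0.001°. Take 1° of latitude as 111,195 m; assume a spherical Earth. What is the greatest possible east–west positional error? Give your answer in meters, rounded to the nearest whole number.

36 meters

Rounding to 3 decimal places leaves the longitude within ±0.0005° of the true value.
Parallels shrink by cos φ, so at 48.97° a degree of longitude is 111195 × 0.6565 ≈ 72994.4 m.
East–west error: 0.0005° × 72994.4 m/° ≈ 36.4972 m.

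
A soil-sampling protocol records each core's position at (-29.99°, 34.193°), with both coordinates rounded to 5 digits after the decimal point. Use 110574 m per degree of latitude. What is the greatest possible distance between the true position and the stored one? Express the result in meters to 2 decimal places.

Rounding to 5 decimal places leaves each coordinate within ±5e-06° of the true value.
North–south component: 5e-06° × 110574 = 0.55287 m.
Longitude error → 5e-06 × 110574 × cos 29.99° = 5e-06 × 110574 × 0.8661 ≈ 0.478848 m.
Combining orthogonally: (0.55287² + 0.478848²)^½ ≈ 0.73141 m.

0.73 meters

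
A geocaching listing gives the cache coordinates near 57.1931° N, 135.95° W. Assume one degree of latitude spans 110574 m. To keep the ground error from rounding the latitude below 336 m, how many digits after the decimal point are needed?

One degree of latitude covers 110574 m.
With N decimal places the half-ulp bound is 0.5·10⁻ᴺ°, or 0.5·10⁻ᴺ × 110574 m on the ground.
Need 0.5 × 110574 × 10⁻ᴺ ≤ 336 → 10⁻ᴺ ≤ 6.077e-03, so N ≥ 2.22.
So 3 decimal places suffice (55.3 m); 2 would allow up to 553 m.

3 decimal places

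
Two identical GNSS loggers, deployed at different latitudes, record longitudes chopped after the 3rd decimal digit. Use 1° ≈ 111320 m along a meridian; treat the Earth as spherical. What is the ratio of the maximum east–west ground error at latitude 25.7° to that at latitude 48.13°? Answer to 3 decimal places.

1.350

Truncating at 3 decimal places can drop up to a full unit in the last place, so the longitude may be off by as much as 0.001°.
Error at 25.7° = 0.001° × 111320 × cos 25.7° ≈ 111.32 × 0.9011 = 100.31 m.
Error at 48.13° = 0.001° × 111320 × cos 48.13° ≈ 111.32 × 0.6674 = 74.3 m.
Ratio: 100.31 / 74.3 = cos 25.7° / cos 48.13° ≈ 1.3500.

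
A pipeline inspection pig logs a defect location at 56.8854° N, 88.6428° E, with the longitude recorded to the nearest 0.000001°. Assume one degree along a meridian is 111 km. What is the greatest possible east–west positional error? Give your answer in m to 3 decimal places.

Rounding to 6 decimal places leaves the longitude within ±5e-07° of the true value.
One degree of longitude at 56.8854° is 111000 × cos 56.8854° ≈ 111000 × 0.5463 = 60641 m.
Maximum E–W displacement: 5e-07 × 60641 = 0.0303205 m.

0.030 m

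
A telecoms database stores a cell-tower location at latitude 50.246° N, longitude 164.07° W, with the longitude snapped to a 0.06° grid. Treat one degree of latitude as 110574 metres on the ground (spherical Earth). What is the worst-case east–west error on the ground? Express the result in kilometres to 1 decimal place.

2.1 kilometres

With a 0.06° grid the true value lies within half a step, ±0.06°/2 = ±0.03°, of the stored one.
Parallels shrink by cos φ, so at 50.246° a degree of longitude is 110574 × 0.6395 ≈ 70711.3 m.
So at most 0.03° × 70711.3 ≈ 2121.34 m east–west.
That is 2121.34 m = 2.1213 km.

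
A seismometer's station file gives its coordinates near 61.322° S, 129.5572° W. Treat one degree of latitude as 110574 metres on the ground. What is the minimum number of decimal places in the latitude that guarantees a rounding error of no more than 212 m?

One degree of latitude covers 110574 m.
Rounding to N decimal places gives at most 0.5 × 10⁻ᴺ degrees of error, i.e. 0.5 × 10⁻ᴺ × 110574 m.
Need 0.5 × 110574 × 10⁻ᴺ ≤ 212 → 10⁻ᴺ ≤ 3.835e-03, so N ≥ 2.42.
So 3 decimal places suffice (55.3 m); 2 would allow up to 553 m.

3 decimal places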